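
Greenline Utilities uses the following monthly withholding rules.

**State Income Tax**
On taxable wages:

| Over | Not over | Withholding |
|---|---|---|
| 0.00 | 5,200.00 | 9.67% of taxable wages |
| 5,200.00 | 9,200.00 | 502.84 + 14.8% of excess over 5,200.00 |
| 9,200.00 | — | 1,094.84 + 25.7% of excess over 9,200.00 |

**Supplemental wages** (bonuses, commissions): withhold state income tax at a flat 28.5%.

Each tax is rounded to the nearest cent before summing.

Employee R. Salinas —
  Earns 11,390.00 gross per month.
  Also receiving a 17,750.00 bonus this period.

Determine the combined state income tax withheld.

6,716.42

State Income Tax: taxable = 11,390.00
  1,094.84 + 25.7% × (11,390.00 − 9,200.00) = 1,094.84 + 25.7% × 2,190.00 = 1,657.67
Supplemental (28.5% flat on bonus): 28.5% × 17,750.00 = 5,058.75
Total state income tax: 1,657.67 + 5,058.75 = 6,716.42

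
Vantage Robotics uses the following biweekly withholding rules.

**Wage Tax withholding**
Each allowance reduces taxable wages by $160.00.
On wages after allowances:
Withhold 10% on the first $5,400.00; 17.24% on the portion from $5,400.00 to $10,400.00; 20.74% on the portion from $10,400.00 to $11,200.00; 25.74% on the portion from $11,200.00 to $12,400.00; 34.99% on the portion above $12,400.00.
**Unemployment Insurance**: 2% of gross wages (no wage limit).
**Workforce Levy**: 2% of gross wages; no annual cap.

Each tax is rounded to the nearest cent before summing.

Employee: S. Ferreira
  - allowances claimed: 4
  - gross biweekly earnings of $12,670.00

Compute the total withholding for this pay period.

Wage Tax: taxable = $12,670.00 − 4×$160.00 = $12,030.00
  $1,567.92 + 25.74% × ($12,030.00 − $11,200.00) = $1,567.92 + 25.74% × $830.00 = $1,781.56
Unemployment Insurance: 2% × $12,670.00 = $253.40
Workforce Levy: 2% × $12,670.00 = $253.40
Total: $1,781.56 + $253.40 + $253.40 = $2,288.36

$2,288.36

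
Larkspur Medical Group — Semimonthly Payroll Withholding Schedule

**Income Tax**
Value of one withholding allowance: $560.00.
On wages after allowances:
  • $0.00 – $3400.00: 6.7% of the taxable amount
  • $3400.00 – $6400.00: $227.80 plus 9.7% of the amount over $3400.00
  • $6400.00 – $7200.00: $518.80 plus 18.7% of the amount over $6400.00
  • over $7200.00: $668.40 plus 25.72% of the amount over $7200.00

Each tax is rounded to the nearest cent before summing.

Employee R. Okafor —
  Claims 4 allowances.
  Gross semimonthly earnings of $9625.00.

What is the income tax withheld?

Income Tax: taxable = $9625.00 − 4×$560.00 = $7385.00
  $668.40 + 25.72% × ($7385.00 − $7200.00) = $668.40 + 25.72% × $185.00 = $715.98

$715.98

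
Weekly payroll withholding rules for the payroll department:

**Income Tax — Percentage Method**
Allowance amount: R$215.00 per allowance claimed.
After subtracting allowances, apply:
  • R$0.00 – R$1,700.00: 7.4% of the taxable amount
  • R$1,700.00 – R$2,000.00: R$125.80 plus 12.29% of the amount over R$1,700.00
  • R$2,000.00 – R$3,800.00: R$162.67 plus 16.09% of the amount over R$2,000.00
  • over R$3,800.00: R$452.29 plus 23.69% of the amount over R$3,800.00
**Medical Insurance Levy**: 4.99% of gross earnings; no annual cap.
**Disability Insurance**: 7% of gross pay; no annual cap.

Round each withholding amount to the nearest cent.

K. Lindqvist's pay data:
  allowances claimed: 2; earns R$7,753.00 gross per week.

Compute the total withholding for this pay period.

Income Tax: taxable = R$7,753.00 − 2×R$215.00 = R$7,323.00
  R$452.29 + 23.69% × (R$7,323.00 − R$3,800.00) = R$452.29 + 23.69% × R$3,523.00 = R$1,286.89
Medical Insurance Levy: 4.99% × R$7,753.00 = R$386.87
Disability Insurance: 7% × R$7,753.00 = R$542.71
Total: R$1,286.89 + R$386.87 + R$542.71 = R$2,216.47

R$2,216.47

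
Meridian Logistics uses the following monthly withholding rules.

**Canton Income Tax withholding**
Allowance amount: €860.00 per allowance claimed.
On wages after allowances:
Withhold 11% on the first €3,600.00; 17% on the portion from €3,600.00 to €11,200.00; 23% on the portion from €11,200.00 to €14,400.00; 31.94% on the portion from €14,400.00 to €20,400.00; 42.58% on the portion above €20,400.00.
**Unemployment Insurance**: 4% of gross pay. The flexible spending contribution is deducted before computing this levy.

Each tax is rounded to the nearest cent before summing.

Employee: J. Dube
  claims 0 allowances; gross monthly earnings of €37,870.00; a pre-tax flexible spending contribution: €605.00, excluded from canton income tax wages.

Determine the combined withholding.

€13,012.12

Canton Income Tax: taxable = €37,870.00 − €605.00 = €37,265.00
  €4,340.40 + 42.58% × (€37,265.00 − €20,400.00) = €4,340.40 + 42.58% × €16,865.00 = €11,521.52
Unemployment Insurance: 4% × €37,265.00 = €1,490.60
Total: €11,521.52 + €1,490.60 = €13,012.12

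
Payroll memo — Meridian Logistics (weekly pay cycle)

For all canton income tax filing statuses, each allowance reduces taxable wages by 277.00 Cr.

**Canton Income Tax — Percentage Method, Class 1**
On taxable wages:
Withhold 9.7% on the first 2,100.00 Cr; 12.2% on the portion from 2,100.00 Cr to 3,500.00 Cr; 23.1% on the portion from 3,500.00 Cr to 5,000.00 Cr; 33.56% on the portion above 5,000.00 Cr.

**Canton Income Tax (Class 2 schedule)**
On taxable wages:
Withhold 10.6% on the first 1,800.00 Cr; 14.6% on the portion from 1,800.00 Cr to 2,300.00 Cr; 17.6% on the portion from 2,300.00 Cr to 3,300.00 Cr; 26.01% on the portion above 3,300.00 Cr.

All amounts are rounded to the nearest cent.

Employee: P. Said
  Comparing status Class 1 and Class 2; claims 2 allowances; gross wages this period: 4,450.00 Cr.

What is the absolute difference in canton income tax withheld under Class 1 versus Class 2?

Canton Income Tax (Class 1): taxable = 4,450.00 Cr − 2×277.00 Cr = 3,896.00 Cr
  374.50 Cr + 23.1% × (3,896.00 Cr − 3,500.00 Cr) = 374.50 Cr + 23.1% × 396.00 Cr = 465.98 Cr
Canton Income Tax (Class 2): taxable = 4,450.00 Cr − 2×277.00 Cr = 3,896.00 Cr
  439.80 Cr + 26.01% × (3,896.00 Cr − 3,300.00 Cr) = 439.80 Cr + 26.01% × 596.00 Cr = 594.82 Cr
Difference: |465.98 Cr − 594.82 Cr| = 128.84 Cr (higher under Class 2)

128.84 Cr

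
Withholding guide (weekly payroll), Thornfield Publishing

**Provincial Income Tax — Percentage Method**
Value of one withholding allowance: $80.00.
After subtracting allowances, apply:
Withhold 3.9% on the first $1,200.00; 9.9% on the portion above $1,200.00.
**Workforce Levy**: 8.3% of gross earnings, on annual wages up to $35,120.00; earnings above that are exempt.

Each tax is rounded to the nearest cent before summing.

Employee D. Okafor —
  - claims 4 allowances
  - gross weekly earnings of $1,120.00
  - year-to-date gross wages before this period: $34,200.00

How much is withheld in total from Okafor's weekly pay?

Provincial Income Tax: taxable = $1,120.00 − 4×$80.00 = $800.00
  3.9% × $800.00 = $31.20
Workforce Levy: cap $35,120.00 − YTD $34,200.00 = $920.00 subject; 8.3% × $920.00 = $76.36
Total: $31.20 + $76.36 = $107.56

$107.56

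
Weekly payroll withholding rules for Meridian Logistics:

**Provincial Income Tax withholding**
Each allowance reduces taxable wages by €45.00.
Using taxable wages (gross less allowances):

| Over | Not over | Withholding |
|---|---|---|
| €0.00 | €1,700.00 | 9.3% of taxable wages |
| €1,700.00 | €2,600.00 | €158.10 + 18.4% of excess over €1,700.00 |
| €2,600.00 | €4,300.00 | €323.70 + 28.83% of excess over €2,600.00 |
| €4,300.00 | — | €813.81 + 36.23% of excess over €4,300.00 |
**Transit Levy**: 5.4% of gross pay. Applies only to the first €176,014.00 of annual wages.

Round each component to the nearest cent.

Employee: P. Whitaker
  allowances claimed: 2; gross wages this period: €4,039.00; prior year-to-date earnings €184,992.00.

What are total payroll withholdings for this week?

Provincial Income Tax: taxable = €4,039.00 − 2×€45.00 = €3,949.00
  €323.70 + 28.83% × (€3,949.00 − €2,600.00) = €323.70 + 28.83% × €1,349.00 = €712.62
Transit Levy: YTD €184,992.00 ≥ cap €176,014.00 → €0.00
Total: €712.62 + €0.00 = €712.62

€712.62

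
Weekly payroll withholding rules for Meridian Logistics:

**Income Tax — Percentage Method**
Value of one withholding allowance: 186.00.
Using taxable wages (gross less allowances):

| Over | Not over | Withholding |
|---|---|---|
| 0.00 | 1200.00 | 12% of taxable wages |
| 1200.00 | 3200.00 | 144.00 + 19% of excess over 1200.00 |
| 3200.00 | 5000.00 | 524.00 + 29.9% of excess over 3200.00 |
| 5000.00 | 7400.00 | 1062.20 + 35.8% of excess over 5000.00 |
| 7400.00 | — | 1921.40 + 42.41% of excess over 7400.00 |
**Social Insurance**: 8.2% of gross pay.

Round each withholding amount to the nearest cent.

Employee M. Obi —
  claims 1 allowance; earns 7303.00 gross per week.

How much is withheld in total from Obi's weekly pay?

Income Tax: taxable = 7303.00 − 1×186.00 = 7117.00
  1062.20 + 35.8% × (7117.00 − 5000.00) = 1062.20 + 35.8% × 2117.00 = 1820.09
Social Insurance: 8.2% × 7303.00 = 598.85
Total: 1820.09 + 598.85 = 2418.94

2418.94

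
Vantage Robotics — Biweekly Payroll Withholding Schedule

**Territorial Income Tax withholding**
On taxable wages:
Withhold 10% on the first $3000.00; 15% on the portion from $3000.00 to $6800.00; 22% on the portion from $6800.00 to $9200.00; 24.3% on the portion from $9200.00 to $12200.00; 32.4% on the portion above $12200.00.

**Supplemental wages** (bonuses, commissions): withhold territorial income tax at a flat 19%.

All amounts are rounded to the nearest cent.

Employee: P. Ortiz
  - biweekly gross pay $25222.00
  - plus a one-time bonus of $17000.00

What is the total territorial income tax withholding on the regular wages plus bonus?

$9576.13

Territorial Income Tax: taxable = $25222.00
  $2127.00 + 32.4% × ($25222.00 − $12200.00) = $2127.00 + 32.4% × $13022.00 = $6346.13
Supplemental (19% flat on bonus): 19% × $17000.00 = $3230.00
Total territorial income tax: $6346.13 + $3230.00 = $9576.13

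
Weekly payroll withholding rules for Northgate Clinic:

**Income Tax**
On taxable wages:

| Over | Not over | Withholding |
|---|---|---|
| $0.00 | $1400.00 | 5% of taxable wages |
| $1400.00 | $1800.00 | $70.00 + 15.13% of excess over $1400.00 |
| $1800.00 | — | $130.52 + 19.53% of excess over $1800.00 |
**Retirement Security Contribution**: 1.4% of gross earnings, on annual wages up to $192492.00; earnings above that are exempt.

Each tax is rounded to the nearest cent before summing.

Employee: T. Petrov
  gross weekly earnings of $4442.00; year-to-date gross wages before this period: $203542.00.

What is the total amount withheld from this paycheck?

$646.50

Income Tax: taxable = $4442.00
  $130.52 + 19.53% × ($4442.00 − $1800.00) = $130.52 + 19.53% × $2642.00 = $646.50
Retirement Security Contribution: YTD $203542.00 ≥ cap $192492.00 → $0.00
Total: $646.50 + $0.00 = $646.50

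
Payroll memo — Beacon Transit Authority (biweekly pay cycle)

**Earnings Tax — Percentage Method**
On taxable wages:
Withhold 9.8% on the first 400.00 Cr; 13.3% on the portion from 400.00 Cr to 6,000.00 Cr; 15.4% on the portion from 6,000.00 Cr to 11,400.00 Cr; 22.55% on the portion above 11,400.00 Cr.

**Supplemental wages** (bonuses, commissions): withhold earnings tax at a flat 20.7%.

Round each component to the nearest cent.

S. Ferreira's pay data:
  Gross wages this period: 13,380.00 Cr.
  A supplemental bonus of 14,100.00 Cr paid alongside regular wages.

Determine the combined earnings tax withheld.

Earnings Tax: taxable = 13,380.00 Cr
  1,615.60 Cr + 22.55% × (13,380.00 Cr − 11,400.00 Cr) = 1,615.60 Cr + 22.55% × 1,980.00 Cr = 2,062.09 Cr
Supplemental (20.7% flat on bonus): 20.7% × 14,100.00 Cr = 2,918.70 Cr
Total earnings tax: 2,062.09 Cr + 2,918.70 Cr = 4,980.79 Cr

4,980.79 Cr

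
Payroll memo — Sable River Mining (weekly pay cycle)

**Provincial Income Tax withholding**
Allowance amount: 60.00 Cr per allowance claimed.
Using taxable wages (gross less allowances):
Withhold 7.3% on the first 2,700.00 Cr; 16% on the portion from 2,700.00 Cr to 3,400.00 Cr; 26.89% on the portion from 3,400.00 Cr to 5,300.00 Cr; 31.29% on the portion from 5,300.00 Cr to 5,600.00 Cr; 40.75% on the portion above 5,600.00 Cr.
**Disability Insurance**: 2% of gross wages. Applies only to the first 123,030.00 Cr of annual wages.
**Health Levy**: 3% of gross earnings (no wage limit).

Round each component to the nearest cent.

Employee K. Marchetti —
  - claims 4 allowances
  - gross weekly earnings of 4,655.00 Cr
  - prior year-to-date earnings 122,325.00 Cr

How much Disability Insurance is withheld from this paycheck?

14.10 Cr

Disability Insurance: cap 123,030.00 Cr − YTD 122,325.00 Cr = 705.00 Cr subject; 2% × 705.00 Cr = 14.10 Cr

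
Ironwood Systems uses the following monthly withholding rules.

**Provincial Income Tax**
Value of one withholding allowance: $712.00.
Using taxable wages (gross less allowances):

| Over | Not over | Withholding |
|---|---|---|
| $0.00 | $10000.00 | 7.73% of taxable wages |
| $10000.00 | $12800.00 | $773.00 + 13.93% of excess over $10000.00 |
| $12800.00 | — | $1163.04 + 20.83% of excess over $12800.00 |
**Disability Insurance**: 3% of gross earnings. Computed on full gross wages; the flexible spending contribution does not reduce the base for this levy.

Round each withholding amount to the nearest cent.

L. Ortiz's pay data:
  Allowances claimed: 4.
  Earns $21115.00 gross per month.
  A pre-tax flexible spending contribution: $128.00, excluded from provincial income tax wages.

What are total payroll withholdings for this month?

Provincial Income Tax: taxable = $21115.00 − $128.00 − 4×$712.00 = $18139.00
  $1163.04 + 20.83% × ($18139.00 − $12800.00) = $1163.04 + 20.83% × $5339.00 = $2275.15
Disability Insurance: 3% × $21115.00 = $633.45
Total: $2275.15 + $633.45 = $2908.60

$2908.60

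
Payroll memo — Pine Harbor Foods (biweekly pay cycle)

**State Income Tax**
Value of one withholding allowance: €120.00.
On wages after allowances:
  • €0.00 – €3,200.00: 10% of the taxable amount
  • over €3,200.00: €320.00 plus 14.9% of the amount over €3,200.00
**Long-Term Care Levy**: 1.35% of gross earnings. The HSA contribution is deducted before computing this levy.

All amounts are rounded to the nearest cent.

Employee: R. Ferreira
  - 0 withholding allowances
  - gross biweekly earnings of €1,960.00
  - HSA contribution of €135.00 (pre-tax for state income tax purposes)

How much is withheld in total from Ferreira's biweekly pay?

€207.14

State Income Tax: taxable = €1,960.00 − €135.00 = €1,825.00
  10% × €1,825.00 = €182.50
Long-Term Care Levy: 1.35% × €1,825.00 = €24.64
Total: €182.50 + €24.64 = €207.14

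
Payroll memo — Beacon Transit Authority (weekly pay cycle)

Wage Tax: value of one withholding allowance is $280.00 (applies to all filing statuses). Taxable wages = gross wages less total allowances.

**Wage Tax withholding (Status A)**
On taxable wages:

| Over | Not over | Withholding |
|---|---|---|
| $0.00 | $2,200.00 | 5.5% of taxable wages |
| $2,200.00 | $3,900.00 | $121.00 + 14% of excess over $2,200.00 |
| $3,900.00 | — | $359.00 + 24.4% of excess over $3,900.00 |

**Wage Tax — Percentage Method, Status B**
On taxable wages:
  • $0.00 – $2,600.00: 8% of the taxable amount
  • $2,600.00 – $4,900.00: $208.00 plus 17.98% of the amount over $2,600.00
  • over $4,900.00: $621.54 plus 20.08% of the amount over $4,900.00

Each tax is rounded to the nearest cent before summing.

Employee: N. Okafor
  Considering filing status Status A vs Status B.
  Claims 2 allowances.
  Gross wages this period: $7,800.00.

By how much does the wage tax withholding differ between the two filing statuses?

$82.55

Wage Tax (Status A): taxable = $7,800.00 − 2×$280.00 = $7,240.00
  $359.00 + 24.4% × ($7,240.00 − $3,900.00) = $359.00 + 24.4% × $3,340.00 = $1,173.96
Wage Tax (Status B): taxable = $7,800.00 − 2×$280.00 = $7,240.00
  $621.54 + 20.08% × ($7,240.00 − $4,900.00) = $621.54 + 20.08% × $2,340.00 = $1,091.41
Difference: |$1,173.96 − $1,091.41| = $82.55 (higher under Status A)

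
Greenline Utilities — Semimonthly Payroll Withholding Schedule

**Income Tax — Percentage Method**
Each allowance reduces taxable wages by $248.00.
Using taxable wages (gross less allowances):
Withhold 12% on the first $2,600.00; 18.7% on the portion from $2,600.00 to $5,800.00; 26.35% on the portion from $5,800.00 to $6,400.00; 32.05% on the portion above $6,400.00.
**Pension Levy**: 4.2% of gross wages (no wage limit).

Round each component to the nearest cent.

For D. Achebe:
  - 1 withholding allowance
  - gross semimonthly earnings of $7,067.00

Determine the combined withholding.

$1,499.60

Income Tax: taxable = $7,067.00 − 1×$248.00 = $6,819.00
  $1,068.50 + 32.05% × ($6,819.00 − $6,400.00) = $1,068.50 + 32.05% × $419.00 = $1,202.79
Pension Levy: 4.2% × $7,067.00 = $296.81
Total: $1,202.79 + $296.81 = $1,499.60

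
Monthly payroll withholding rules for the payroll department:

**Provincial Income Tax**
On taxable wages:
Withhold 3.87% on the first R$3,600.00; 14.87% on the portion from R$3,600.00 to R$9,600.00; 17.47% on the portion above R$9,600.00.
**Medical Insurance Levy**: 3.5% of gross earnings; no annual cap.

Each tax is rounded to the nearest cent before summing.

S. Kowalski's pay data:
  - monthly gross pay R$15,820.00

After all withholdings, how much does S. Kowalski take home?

R$13,148.15

Provincial Income Tax: taxable = R$15,820.00
  R$1,031.52 + 17.47% × (R$15,820.00 − R$9,600.00) = R$1,031.52 + 17.47% × R$6,220.00 = R$2,118.15
Medical Insurance Levy: 3.5% × R$15,820.00 = R$553.70
Total withheld: R$2,118.15 + R$553.70 = R$2,671.85
Net pay: R$15,820.00 − R$2,671.85 = R$13,148.15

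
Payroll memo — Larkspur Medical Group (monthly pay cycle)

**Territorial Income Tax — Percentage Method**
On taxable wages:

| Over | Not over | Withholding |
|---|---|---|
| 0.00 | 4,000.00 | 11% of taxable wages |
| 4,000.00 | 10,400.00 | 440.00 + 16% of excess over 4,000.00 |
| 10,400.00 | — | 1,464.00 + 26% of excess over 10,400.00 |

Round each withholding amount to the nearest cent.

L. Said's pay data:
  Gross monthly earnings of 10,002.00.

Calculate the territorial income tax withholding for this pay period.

1,400.32

Territorial Income Tax: taxable = 10,002.00
  440.00 + 16% × (10,002.00 − 4,000.00) = 440.00 + 16% × 6,002.00 = 1,400.32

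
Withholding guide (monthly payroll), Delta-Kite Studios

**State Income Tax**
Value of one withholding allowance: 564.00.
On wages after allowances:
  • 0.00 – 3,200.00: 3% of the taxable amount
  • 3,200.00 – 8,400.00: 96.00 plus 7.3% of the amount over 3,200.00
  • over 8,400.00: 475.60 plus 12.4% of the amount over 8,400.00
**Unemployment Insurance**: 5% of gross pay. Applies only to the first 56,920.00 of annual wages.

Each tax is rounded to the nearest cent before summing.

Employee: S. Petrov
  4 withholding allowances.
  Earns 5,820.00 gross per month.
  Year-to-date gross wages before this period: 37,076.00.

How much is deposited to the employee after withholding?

5,406.43

State Income Tax: taxable = 5,820.00 − 4×564.00 = 3,564.00
  96.00 + 7.3% × (3,564.00 − 3,200.00) = 96.00 + 7.3% × 364.00 = 122.57
Unemployment Insurance: 5% × 5,820.00 = 291.00
Total withheld: 122.57 + 291.00 = 413.57
Net pay: 5,820.00 − 413.57 = 5,406.43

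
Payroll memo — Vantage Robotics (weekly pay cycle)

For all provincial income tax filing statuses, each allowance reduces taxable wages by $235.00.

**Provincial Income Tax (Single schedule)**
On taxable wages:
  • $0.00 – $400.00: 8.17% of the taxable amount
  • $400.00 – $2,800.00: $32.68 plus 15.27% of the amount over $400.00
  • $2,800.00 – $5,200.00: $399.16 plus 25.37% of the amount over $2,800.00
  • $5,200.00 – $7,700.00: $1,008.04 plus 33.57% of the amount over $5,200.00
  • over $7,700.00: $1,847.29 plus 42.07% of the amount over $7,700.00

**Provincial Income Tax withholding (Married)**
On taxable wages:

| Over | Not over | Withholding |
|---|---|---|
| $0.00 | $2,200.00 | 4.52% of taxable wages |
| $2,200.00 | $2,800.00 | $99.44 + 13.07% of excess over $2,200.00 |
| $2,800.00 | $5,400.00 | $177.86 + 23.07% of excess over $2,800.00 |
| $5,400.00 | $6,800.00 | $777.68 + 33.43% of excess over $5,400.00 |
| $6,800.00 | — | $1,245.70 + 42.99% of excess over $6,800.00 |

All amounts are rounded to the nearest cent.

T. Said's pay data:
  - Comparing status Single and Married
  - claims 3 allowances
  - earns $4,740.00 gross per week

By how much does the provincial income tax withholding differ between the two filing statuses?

Provincial Income Tax (Single): taxable = $4,740.00 − 3×$235.00 = $4,035.00
  $399.16 + 25.37% × ($4,035.00 − $2,800.00) = $399.16 + 25.37% × $1,235.00 = $712.48
Provincial Income Tax (Married): taxable = $4,740.00 − 3×$235.00 = $4,035.00
  $177.86 + 23.07% × ($4,035.00 − $2,800.00) = $177.86 + 23.07% × $1,235.00 = $462.77
Difference: |$712.48 − $462.77| = $249.71 (higher under Single)

$249.71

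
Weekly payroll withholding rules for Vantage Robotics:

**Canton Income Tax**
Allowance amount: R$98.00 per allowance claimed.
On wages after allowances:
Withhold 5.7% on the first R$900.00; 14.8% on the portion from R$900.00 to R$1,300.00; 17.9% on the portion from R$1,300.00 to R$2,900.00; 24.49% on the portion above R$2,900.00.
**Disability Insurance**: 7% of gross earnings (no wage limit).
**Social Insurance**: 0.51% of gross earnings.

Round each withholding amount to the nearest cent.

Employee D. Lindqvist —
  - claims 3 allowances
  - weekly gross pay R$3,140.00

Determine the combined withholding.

Canton Income Tax: taxable = R$3,140.00 − 3×R$98.00 = R$2,846.00
  R$110.50 + 17.9% × (R$2,846.00 − R$1,300.00) = R$110.50 + 17.9% × R$1,546.00 = R$387.23
Disability Insurance: 7% × R$3,140.00 = R$219.80
Social Insurance: 0.51% × R$3,140.00 = R$16.01
Total: R$387.23 + R$219.80 + R$16.01 = R$623.04

R$623.04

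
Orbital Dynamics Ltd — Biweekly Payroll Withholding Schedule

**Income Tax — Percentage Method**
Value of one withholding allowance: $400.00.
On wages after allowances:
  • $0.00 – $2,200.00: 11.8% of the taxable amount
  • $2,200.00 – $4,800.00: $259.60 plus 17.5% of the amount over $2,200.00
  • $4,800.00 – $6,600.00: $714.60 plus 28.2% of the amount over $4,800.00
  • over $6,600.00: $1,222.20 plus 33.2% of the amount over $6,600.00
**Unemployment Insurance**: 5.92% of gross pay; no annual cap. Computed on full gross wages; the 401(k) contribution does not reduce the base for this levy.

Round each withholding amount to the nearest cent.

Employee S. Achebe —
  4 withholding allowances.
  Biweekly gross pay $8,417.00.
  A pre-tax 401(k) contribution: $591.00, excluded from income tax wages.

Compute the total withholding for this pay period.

$1,615.02

Income Tax: taxable = $8,417.00 − $591.00 − 4×$400.00 = $6,226.00
  $714.60 + 28.2% × ($6,226.00 − $4,800.00) = $714.60 + 28.2% × $1,426.00 = $1,116.73
Unemployment Insurance: 5.92% × $8,417.00 = $498.29
Total: $1,116.73 + $498.29 = $1,615.02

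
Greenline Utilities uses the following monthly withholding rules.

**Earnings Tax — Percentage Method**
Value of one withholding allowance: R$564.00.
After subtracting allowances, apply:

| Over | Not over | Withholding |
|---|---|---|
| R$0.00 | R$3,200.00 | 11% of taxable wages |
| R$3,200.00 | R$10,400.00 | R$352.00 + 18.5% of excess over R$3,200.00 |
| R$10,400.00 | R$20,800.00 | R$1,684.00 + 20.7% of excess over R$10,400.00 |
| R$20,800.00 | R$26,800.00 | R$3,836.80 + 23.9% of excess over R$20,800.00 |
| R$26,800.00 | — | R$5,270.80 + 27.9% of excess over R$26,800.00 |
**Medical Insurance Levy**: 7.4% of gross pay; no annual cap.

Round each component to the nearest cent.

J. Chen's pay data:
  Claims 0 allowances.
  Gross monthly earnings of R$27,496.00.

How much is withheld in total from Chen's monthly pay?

Earnings Tax: taxable = R$27,496.00
  R$5,270.80 + 27.9% × (R$27,496.00 − R$26,800.00) = R$5,270.80 + 27.9% × R$696.00 = R$5,464.98
Medical Insurance Levy: 7.4% × R$27,496.00 = R$2,034.70
Total: R$5,464.98 + R$2,034.70 = R$7,499.68

R$7,499.68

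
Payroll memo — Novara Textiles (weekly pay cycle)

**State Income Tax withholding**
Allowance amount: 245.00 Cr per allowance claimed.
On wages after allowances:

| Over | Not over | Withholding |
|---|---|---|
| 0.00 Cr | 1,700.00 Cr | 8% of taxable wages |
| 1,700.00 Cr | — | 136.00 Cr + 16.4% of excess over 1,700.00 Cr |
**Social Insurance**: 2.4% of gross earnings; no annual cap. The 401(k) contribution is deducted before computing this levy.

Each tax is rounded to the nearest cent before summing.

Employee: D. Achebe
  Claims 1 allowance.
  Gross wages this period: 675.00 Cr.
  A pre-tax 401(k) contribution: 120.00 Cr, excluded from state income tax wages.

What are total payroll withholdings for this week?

State Income Tax: taxable = 675.00 Cr − 120.00 Cr − 1×245.00 Cr = 310.00 Cr
  8% × 310.00 Cr = 24.80 Cr
Social Insurance: 2.4% × 555.00 Cr = 13.32 Cr
Total: 24.80 Cr + 13.32 Cr = 38.12 Cr

38.12 Cr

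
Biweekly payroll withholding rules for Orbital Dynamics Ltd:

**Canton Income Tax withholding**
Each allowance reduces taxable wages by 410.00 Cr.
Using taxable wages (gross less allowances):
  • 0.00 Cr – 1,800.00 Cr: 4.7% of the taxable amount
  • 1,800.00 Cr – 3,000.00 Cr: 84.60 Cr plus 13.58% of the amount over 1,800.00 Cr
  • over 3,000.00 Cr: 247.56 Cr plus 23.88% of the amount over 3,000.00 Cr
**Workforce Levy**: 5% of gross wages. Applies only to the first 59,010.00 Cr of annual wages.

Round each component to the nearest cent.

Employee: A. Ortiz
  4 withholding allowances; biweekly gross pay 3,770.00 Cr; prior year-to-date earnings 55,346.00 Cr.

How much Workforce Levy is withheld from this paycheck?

183.20 Cr

Workforce Levy: cap 59,010.00 Cr − YTD 55,346.00 Cr = 3,664.00 Cr subject; 5% × 3,664.00 Cr = 183.20 Cr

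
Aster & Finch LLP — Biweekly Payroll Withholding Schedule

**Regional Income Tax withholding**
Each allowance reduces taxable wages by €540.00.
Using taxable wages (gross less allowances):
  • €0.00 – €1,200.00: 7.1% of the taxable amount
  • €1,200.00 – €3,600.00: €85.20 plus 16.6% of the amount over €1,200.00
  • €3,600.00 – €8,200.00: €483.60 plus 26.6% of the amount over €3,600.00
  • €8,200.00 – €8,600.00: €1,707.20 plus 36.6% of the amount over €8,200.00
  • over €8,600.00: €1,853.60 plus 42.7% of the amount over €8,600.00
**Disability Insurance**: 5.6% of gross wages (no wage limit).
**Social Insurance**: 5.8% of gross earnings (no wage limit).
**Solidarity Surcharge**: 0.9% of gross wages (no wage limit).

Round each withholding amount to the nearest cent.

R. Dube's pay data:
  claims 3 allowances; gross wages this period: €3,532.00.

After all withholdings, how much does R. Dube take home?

€2,894.17

Regional Income Tax: taxable = €3,532.00 − 3×€540.00 = €1,912.00
  €85.20 + 16.6% × (€1,912.00 − €1,200.00) = €85.20 + 16.6% × €712.00 = €203.39
Disability Insurance: 5.6% × €3,532.00 = €197.79
Social Insurance: 5.8% × €3,532.00 = €204.86
Solidarity Surcharge: 0.9% × €3,532.00 = €31.79
Total withheld: €203.39 + €197.79 + €204.86 + €31.79 = €637.83
Net pay: €3,532.00 − €637.83 = €2,894.17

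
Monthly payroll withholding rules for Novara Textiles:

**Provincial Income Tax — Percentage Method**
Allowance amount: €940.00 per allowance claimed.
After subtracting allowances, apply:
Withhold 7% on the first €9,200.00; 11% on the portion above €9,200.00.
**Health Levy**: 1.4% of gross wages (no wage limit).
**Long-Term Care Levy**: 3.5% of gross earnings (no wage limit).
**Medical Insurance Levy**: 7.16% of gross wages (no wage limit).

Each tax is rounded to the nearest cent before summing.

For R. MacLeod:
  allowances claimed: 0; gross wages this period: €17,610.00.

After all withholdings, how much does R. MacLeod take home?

€13,917.13

Provincial Income Tax: taxable = €17,610.00
  €644.00 + 11% × (€17,610.00 − €9,200.00) = €644.00 + 11% × €8,410.00 = €1,569.10
Health Levy: 1.4% × €17,610.00 = €246.54
Long-Term Care Levy: 3.5% × €17,610.00 = €616.35
Medical Insurance Levy: 7.16% × €17,610.00 = €1,260.88
Total withheld: €1,569.10 + €246.54 + €616.35 + €1,260.88 = €3,692.87
Net pay: €17,610.00 − €3,692.87 = €13,917.13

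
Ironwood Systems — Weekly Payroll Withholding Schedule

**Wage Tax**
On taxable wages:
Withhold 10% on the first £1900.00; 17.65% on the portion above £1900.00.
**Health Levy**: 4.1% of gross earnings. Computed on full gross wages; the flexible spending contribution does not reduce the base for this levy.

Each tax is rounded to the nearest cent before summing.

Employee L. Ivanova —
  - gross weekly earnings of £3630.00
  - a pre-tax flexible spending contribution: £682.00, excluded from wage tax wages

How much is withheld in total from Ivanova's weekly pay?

Wage Tax: taxable = £3630.00 − £682.00 = £2948.00
  £190.00 + 17.65% × (£2948.00 − £1900.00) = £190.00 + 17.65% × £1048.00 = £374.97
Health Levy: 4.1% × £3630.00 = £148.83
Total: £374.97 + £148.83 = £523.80

£523.80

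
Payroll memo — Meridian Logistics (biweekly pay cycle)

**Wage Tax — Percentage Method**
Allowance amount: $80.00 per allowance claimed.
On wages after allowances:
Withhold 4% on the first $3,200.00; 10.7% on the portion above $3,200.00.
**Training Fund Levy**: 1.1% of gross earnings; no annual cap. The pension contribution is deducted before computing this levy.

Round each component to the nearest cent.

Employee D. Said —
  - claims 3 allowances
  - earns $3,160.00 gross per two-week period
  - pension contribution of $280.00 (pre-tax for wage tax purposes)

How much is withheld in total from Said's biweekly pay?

Wage Tax: taxable = $3,160.00 − $280.00 − 3×$80.00 = $2,640.00
  4% × $2,640.00 = $105.60
Training Fund Levy: 1.1% × $2,880.00 = $31.68
Total: $105.60 + $31.68 = $137.28

$137.28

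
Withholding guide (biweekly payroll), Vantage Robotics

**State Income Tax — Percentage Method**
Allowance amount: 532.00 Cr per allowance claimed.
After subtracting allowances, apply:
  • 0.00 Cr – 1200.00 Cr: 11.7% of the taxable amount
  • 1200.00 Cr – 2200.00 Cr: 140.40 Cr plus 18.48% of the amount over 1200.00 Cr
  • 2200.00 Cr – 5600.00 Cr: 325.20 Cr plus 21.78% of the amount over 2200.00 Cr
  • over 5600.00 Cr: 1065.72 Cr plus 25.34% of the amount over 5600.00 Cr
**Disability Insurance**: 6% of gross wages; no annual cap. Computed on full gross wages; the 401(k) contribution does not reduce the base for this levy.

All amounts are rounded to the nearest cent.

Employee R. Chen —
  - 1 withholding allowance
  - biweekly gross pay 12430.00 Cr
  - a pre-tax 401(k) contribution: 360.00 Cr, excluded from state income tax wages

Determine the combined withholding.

State Income Tax: taxable = 12430.00 Cr − 360.00 Cr − 1×532.00 Cr = 11538.00 Cr
  1065.72 Cr + 25.34% × (11538.00 Cr − 5600.00 Cr) = 1065.72 Cr + 25.34% × 5938.00 Cr = 2570.41 Cr
Disability Insurance: 6% × 12430.00 Cr = 745.80 Cr
Total: 2570.41 Cr + 745.80 Cr = 3316.21 Cr

3316.21 Cr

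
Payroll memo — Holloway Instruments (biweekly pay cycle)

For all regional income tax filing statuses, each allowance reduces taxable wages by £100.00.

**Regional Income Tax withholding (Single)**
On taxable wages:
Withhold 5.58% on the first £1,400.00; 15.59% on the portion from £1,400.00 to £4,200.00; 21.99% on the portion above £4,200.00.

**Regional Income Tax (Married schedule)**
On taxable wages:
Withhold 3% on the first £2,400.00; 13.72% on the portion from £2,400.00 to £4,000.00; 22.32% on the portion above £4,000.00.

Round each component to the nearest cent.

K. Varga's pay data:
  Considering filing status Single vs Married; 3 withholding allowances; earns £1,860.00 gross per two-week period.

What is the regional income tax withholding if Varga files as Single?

£103.06

Regional Income Tax (Single): taxable = £1,860.00 − 3×£100.00 = £1,560.00
  £78.12 + 15.59% × (£1,560.00 − £1,400.00) = £78.12 + 15.59% × £160.00 = £103.06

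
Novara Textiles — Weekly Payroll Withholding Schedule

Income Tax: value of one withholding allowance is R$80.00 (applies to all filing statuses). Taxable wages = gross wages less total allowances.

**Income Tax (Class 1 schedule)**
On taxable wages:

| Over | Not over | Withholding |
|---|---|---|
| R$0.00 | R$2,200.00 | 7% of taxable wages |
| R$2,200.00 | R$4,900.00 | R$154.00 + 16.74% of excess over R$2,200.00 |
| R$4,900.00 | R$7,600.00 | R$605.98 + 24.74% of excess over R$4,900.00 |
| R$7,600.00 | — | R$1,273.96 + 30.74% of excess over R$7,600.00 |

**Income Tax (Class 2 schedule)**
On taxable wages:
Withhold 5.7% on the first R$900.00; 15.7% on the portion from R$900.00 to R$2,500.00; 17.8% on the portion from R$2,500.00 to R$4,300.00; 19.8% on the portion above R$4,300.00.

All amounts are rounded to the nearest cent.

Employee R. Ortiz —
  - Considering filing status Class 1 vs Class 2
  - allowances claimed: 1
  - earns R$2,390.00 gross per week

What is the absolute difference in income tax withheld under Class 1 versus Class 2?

R$100.26

Income Tax (Class 1): taxable = R$2,390.00 − 1×R$80.00 = R$2,310.00
  R$154.00 + 16.74% × (R$2,310.00 − R$2,200.00) = R$154.00 + 16.74% × R$110.00 = R$172.41
Income Tax (Class 2): taxable = R$2,390.00 − 1×R$80.00 = R$2,310.00
  R$51.30 + 15.7% × (R$2,310.00 − R$900.00) = R$51.30 + 15.7% × R$1,410.00 = R$272.67
Difference: |R$172.41 − R$272.67| = R$100.26 (higher under Class 2)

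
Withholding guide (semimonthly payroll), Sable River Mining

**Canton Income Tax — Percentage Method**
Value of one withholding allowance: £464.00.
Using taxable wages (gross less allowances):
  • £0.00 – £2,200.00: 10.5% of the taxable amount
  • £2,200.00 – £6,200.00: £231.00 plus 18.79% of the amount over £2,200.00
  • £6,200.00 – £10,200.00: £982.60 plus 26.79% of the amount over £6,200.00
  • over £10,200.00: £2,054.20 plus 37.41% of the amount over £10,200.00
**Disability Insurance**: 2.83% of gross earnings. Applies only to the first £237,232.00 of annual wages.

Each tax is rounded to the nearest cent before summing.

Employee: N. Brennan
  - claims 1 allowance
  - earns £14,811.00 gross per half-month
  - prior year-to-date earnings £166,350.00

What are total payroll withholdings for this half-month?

£4,024.74

Canton Income Tax: taxable = £14,811.00 − 1×£464.00 = £14,347.00
  £2,054.20 + 37.41% × (£14,347.00 − £10,200.00) = £2,054.20 + 37.41% × £4,147.00 = £3,605.59
Disability Insurance: 2.83% × £14,811.00 = £419.15
Total: £3,605.59 + £419.15 = £4,024.74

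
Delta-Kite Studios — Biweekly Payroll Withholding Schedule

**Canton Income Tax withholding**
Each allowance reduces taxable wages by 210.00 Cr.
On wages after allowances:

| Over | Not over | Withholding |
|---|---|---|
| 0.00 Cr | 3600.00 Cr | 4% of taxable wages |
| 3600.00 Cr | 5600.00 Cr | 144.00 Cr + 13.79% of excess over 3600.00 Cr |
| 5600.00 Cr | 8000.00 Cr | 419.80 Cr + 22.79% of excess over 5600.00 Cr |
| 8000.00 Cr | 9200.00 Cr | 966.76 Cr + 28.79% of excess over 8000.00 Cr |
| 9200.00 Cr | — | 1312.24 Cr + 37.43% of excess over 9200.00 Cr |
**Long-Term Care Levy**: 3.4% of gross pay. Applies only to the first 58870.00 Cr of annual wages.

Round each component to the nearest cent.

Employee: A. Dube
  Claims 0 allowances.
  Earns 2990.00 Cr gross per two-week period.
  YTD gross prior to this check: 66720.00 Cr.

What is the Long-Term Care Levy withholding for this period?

Long-Term Care Levy: YTD 66720.00 Cr ≥ cap 58870.00 Cr → 0.00 Cr

0.00 Cr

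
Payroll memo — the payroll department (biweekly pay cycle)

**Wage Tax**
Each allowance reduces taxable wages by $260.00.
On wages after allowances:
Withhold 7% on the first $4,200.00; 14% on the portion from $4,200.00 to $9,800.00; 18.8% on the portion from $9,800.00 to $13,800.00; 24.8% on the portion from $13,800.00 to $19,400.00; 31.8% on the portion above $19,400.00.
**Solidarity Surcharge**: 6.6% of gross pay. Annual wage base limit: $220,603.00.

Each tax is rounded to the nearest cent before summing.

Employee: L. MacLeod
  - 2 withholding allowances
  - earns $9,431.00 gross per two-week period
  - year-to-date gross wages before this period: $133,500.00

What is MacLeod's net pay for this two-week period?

$7,855.01

Wage Tax: taxable = $9,431.00 − 2×$260.00 = $8,911.00
  $294.00 + 14% × ($8,911.00 − $4,200.00) = $294.00 + 14% × $4,711.00 = $953.54
Solidarity Surcharge: 6.6% × $9,431.00 = $622.45
Total withheld: $953.54 + $622.45 = $1,575.99
Net pay: $9,431.00 − $1,575.99 = $7,855.01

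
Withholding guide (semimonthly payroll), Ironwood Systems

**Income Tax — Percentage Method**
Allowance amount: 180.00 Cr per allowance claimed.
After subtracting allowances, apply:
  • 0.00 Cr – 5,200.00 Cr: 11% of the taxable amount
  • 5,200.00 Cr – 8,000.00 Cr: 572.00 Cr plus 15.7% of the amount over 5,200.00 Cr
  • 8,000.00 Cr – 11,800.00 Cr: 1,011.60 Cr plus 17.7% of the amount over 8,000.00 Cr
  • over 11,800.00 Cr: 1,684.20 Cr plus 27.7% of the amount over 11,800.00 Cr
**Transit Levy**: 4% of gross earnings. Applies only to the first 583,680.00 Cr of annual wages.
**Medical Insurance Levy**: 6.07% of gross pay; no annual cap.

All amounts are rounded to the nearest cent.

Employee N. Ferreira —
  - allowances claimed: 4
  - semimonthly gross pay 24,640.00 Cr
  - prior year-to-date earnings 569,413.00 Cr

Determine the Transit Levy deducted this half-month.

570.68 Cr

Transit Levy: cap 583,680.00 Cr − YTD 569,413.00 Cr = 14,267.00 Cr subject; 4% × 14,267.00 Cr = 570.68 Cr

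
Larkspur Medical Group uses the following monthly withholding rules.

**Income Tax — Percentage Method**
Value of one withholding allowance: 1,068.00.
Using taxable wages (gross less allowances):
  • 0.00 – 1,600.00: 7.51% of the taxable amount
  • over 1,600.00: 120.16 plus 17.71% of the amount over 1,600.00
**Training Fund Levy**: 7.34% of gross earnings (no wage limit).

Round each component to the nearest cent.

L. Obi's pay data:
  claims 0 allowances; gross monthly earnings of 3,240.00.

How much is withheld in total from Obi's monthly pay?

Income Tax: taxable = 3,240.00
  120.16 + 17.71% × (3,240.00 − 1,600.00) = 120.16 + 17.71% × 1,640.00 = 410.60
Training Fund Levy: 7.34% × 3,240.00 = 237.82
Total: 410.60 + 237.82 = 648.42

648.42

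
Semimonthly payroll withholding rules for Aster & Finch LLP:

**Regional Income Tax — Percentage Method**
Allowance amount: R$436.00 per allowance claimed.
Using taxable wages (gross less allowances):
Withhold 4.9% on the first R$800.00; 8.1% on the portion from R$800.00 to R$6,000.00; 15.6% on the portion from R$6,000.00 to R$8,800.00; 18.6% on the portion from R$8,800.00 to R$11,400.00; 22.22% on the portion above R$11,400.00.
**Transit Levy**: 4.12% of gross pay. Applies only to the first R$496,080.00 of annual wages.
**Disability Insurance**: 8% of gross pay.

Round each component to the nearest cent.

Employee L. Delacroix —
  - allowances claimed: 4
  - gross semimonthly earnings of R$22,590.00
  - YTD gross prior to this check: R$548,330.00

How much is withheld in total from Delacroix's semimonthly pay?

Regional Income Tax: taxable = R$22,590.00 − 4×R$436.00 = R$20,846.00
  R$1,380.80 + 22.22% × (R$20,846.00 − R$11,400.00) = R$1,380.80 + 22.22% × R$9,446.00 = R$3,479.70
Transit Levy: YTD R$548,330.00 ≥ cap R$496,080.00 → R$0.00
Disability Insurance: 8% × R$22,590.00 = R$1,807.20
Total: R$3,479.70 + R$0.00 + R$1,807.20 = R$5,286.90

R$5,286.90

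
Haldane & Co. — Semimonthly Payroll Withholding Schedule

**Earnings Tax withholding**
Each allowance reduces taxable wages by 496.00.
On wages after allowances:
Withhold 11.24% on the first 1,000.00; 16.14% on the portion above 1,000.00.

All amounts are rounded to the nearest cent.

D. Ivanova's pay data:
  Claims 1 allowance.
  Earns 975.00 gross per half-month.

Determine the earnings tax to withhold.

53.84

Earnings Tax: taxable = 975.00 − 1×496.00 = 479.00
  11.24% × 479.00 = 53.84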